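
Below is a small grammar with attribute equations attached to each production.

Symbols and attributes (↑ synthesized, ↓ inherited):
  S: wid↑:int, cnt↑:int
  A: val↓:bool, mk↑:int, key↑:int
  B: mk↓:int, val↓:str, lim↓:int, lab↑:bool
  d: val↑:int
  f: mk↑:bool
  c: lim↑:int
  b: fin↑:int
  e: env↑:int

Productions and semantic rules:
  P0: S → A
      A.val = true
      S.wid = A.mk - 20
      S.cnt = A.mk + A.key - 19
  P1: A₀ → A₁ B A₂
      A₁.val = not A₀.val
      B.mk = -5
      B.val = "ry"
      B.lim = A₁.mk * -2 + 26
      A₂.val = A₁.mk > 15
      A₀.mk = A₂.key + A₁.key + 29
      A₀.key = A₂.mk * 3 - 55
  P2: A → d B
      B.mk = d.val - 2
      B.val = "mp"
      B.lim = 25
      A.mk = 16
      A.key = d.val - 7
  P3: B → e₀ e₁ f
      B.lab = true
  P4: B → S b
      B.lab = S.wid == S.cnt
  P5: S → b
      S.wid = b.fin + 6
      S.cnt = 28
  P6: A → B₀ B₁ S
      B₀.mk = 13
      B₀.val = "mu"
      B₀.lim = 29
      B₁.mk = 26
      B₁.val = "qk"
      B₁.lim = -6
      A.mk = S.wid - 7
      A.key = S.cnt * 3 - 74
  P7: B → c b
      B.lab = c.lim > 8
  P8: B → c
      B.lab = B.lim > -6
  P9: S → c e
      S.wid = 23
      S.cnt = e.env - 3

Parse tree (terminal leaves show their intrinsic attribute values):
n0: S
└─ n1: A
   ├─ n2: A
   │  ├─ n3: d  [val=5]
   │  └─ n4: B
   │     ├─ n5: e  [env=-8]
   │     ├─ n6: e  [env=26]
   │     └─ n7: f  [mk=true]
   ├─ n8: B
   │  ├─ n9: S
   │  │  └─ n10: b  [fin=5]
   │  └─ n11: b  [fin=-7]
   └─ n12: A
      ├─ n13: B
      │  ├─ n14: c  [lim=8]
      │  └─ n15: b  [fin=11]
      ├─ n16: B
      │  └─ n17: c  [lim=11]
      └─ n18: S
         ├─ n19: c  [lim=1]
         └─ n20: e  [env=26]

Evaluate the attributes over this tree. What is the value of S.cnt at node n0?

-4

1. n1.val = true  [true]
2. n2.val = false  [not A₀.val]
3. n3.val = 5  [terminal]
4. n4.mk = 3  [d.val - 2]
5. n4.val = "mp"  ["mp"]
6. n4.lim = 25  [25]
7. n5.env = -8  [terminal]
8. n6.env = 26  [terminal]
9. n7.mk = true  [terminal]
10. n4.lab = true  [true]
11. n2.mk = 16  [16]
12. n2.key = -2  [d.val - 7]
13. n8.mk = -5  [-5]
14. n8.val = "ry"  ["ry"]
15. n8.lim = -6  [A₁.mk * -2 + 26]
16. n10.fin = 5  [terminal]
17. n9.wid = 11  [b.fin + 6]
18. n9.cnt = 28  [28]
19. n11.fin = -7  [terminal]
20. n8.lab = false  [S.wid == S.cnt]
21. n12.val = true  [A₁.mk > 15]
22. n13.mk = 13  [13]
23. n13.val = "mu"  ["mu"]
24. n13.lim = 29  [29]
25. n14.lim = 8  [terminal]
26. n15.fin = 11  [terminal]
27. n13.lab = false  [c.lim > 8]
28. n16.mk = 26  [26]
29. n16.val = "qk"  ["qk"]
30. n16.lim = -6  [-6]
31. n17.lim = 11  [terminal]
32. n16.lab = false  [B.lim > -6]
33. n19.lim = 1  [terminal]
34. n20.env = 26  [terminal]
35. n18.wid = 23  [23]
36. n18.cnt = 23  [e.env - 3]
37. n12.mk = 16  [S.wid - 7]
38. n12.key = -5  [S.cnt * 3 - 74]
39. n1.mk = 22  [A₂.key + A₁.key + 29]
40. n1.key = -7  [A₂.mk * 3 - 55]
41. n0.wid = 2  [A.mk - 20]
42. n0.cnt = -4  [A.mk + A.key - 19]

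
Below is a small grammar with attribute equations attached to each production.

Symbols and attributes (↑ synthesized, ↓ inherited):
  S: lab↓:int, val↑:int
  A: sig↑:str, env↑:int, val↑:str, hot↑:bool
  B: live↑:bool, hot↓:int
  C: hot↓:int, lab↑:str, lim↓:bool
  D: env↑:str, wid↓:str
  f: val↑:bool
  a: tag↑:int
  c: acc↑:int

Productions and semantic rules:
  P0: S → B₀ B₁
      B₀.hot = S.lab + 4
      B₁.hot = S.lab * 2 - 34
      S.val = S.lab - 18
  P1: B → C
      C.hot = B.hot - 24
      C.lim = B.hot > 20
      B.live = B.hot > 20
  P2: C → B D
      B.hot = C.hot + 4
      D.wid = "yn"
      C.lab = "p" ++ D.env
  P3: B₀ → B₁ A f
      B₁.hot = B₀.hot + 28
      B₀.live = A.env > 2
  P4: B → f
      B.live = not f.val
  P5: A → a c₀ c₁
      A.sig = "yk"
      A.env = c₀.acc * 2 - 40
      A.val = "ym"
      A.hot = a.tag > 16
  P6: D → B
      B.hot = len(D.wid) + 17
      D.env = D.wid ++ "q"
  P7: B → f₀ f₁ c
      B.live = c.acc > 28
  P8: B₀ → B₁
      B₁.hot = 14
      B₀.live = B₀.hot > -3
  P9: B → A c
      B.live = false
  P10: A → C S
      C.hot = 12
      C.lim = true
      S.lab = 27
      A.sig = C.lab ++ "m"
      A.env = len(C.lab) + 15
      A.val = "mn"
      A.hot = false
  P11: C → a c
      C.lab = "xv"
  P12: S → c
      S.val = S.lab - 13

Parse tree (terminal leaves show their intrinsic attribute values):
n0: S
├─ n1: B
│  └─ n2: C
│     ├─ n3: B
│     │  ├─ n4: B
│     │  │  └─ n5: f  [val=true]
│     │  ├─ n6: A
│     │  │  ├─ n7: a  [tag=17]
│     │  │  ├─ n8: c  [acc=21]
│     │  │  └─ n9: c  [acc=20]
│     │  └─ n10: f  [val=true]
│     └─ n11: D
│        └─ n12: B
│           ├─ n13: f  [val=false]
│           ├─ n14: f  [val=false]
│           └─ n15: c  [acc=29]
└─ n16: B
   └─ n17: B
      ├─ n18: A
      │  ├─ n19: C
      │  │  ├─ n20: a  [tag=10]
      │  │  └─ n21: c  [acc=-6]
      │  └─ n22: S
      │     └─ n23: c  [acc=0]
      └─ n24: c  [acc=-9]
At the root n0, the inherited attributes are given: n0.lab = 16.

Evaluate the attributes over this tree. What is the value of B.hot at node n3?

0

1. n0.lab = 16  [given at root]
2. n1.hot = 20  [S.lab + 4]
3. n2.hot = -4  [B.hot - 24]
4. n2.lim = false  [B.hot > 20]
5. n3.hot = 0  [C.hot + 4]
6. n4.hot = 28  [B₀.hot + 28]
7. n5.val = true  [terminal]
8. n4.live = false  [not f.val]
9. n7.tag = 17  [terminal]
10. n8.acc = 21  [terminal]
11. n9.acc = 20  [terminal]
12. n6.sig = "yk"  ["yk"]
13. n6.env = 2  [c₀.acc * 2 - 40]
14. n6.val = "ym"  ["ym"]
15. n6.hot = true  [a.tag > 16]
16. n10.val = true  [terminal]
17. n3.live = false  [A.env > 2]
18. n11.wid = "yn"  ["yn"]
19. n12.hot = 19  [len(D.wid) + 17]
20. n13.val = false  [terminal]
21. n14.val = false  [terminal]
22. n15.acc = 29  [terminal]
23. n12.live = true  [c.acc > 28]
24. n11.env = "ynq"  [D.wid ++ "q"]
25. n2.lab = "pynq"  ["p" ++ D.env]
26. n1.live = false  [B.hot > 20]
27. n16.hot = -2  [S.lab * 2 - 34]
28. n17.hot = 14  [14]
29. n19.hot = 12  [12]
30. n19.lim = true  [true]
31. n20.tag = 10  [terminal]
32. n21.acc = -6  [terminal]
33. n19.lab = "xv"  ["xv"]
34. n22.lab = 27  [27]
35. n23.acc = 0  [terminal]
36. n22.val = 14  [S.lab - 13]
37. n18.sig = "xvm"  [C.lab ++ "m"]
38. n18.env = 17  [len(C.lab) + 15]
39. n18.val = "mn"  ["mn"]
40. n18.hot = false  [false]
41. n24.acc = -9  [terminal]
42. n17.live = false  [false]
43. n16.live = true  [B₀.hot > -3]
44. n0.val = -2  [S.lab - 18]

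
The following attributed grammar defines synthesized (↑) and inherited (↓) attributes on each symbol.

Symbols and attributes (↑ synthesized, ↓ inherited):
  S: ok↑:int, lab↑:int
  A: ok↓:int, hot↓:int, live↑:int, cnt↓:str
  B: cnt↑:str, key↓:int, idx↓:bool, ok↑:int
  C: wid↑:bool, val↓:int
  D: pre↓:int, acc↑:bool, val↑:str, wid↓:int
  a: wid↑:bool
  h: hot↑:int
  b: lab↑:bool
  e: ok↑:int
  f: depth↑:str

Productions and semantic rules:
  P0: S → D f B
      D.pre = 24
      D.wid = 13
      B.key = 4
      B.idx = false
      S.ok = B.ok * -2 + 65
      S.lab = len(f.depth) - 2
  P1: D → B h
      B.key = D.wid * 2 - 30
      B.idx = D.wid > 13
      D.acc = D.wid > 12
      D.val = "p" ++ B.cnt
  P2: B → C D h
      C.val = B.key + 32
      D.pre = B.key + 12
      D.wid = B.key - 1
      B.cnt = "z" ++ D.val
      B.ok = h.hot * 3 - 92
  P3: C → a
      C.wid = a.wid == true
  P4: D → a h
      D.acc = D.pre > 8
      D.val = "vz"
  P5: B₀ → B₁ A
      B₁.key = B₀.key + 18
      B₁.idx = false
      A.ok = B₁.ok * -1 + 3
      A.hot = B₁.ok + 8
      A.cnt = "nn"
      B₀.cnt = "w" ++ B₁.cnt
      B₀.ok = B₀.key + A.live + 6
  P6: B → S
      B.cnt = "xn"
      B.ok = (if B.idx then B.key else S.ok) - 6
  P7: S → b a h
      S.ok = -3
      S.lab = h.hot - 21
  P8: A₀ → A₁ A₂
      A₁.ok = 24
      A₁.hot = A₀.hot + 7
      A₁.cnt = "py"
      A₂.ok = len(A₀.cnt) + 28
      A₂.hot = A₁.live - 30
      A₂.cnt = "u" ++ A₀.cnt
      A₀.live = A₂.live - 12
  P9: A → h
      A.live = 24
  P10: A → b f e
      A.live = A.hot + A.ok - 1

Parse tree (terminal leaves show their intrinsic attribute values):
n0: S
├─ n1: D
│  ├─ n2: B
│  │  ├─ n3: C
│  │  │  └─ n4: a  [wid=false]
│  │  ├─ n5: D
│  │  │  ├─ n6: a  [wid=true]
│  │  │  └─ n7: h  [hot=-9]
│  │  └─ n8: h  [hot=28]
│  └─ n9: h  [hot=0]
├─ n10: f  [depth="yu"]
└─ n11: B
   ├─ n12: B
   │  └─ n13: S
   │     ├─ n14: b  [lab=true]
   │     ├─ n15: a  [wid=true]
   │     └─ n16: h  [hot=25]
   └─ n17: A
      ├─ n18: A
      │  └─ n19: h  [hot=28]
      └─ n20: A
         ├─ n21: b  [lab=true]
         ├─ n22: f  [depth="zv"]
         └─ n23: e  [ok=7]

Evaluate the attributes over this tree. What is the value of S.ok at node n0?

1. n1.pre = 24  [24]
2. n1.wid = 13  [13]
3. n2.key = -4  [D.wid * 2 - 30]
4. n2.idx = false  [D.wid > 13]
5. n3.val = 28  [B.key + 32]
6. n4.wid = false  [terminal]
7. n3.wid = false  [a.wid == true]
8. n5.pre = 8  [B.key + 12]
9. n5.wid = -5  [B.key - 1]
10. n6.wid = true  [terminal]
11. n7.hot = -9  [terminal]
12. n5.acc = false  [D.pre > 8]
13. n5.val = "vz"  ["vz"]
14. n8.hot = 28  [terminal]
15. n2.cnt = "zvz"  ["z" ++ D.val]
16. n2.ok = -8  [h.hot * 3 - 92]
17. n9.hot = 0  [terminal]
18. n1.acc = true  [D.wid > 12]
19. n1.val = "pzvz"  ["p" ++ B.cnt]
20. n10.depth = "yu"  [terminal]
21. n11.key = 4  [4]
22. n11.idx = false  [false]
23. n12.key = 22  [B₀.key + 18]
24. n12.idx = false  [false]
25. n14.lab = true  [terminal]
26. n15.wid = true  [terminal]
27. n16.hot = 25  [terminal]
28. n13.ok = -3  [-3]
29. n13.lab = 4  [h.hot - 21]
30. n12.cnt = "xn"  ["xn"]
31. n12.ok = -9  [(if B.idx then B.key else S.ok) - 6]
32. n17.ok = 12  [B₁.ok * -1 + 3]
33. n17.hot = -1  [B₁.ok + 8]
34. n17.cnt = "nn"  ["nn"]
35. n18.ok = 24  [24]
36. n18.hot = 6  [A₀.hot + 7]
37. n18.cnt = "py"  ["py"]
38. n19.hot = 28  [terminal]
39. n18.live = 24  [24]
40. n20.ok = 30  [len(A₀.cnt) + 28]
41. n20.hot = -6  [A₁.live - 30]
42. n20.cnt = "unn"  ["u" ++ A₀.cnt]
43. n21.lab = true  [terminal]
44. n22.depth = "zv"  [terminal]
45. n23.ok = 7  [terminal]
46. n20.live = 23  [A.hot + A.ok - 1]
47. n17.live = 11  [A₂.live - 12]
48. n11.cnt = "wxn"  ["w" ++ B₁.cnt]
49. n11.ok = 21  [B₀.key + A.live + 6]
50. n0.ok = 23  [B.ok * -2 + 65]
51. n0.lab = 0  [len(f.depth) - 2]

23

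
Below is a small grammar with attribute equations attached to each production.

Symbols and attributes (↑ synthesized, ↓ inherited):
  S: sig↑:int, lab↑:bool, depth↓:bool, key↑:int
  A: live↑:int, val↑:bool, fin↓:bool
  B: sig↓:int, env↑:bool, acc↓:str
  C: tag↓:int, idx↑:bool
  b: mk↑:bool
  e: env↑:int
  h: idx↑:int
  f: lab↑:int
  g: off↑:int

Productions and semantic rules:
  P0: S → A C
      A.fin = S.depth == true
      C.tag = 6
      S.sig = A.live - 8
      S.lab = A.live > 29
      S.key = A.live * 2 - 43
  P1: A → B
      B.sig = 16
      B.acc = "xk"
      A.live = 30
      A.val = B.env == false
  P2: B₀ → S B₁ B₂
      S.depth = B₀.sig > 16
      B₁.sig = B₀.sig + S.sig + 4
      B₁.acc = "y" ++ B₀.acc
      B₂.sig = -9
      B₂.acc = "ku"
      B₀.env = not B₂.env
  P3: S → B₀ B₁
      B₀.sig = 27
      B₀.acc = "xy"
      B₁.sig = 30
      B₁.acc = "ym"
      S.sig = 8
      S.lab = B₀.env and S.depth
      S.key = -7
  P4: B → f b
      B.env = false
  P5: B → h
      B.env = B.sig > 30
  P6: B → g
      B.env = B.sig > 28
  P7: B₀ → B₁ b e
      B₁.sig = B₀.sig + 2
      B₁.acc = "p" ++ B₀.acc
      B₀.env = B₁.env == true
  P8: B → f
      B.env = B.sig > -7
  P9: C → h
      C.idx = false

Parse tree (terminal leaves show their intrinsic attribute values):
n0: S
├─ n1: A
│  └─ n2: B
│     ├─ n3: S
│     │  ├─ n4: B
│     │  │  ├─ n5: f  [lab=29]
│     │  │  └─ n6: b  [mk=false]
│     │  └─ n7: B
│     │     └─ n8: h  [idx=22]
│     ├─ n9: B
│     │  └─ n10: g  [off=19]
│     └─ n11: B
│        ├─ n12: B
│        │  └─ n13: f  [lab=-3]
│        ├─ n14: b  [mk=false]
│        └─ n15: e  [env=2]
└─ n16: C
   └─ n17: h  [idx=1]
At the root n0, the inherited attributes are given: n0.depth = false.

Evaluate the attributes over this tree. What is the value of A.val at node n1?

1. n0.depth = false  [given at root]
2. n1.fin = false  [S.depth == true]
3. n2.sig = 16  [16]
4. n2.acc = "xk"  ["xk"]
5. n3.depth = false  [B₀.sig > 16]
6. n4.sig = 27  [27]
7. n4.acc = "xy"  ["xy"]
8. n5.lab = 29  [terminal]
9. n6.mk = false  [terminal]
10. n4.env = false  [false]
11. n7.sig = 30  [30]
12. n7.acc = "ym"  ["ym"]
13. n8.idx = 22  [terminal]
14. n7.env = false  [B.sig > 30]
15. n3.sig = 8  [8]
16. n3.lab = false  [B₀.env and S.depth]
17. n3.key = -7  [-7]
18. n9.sig = 28  [B₀.sig + S.sig + 4]
19. n9.acc = "yxk"  ["y" ++ B₀.acc]
20. n10.off = 19  [terminal]
21. n9.env = false  [B.sig > 28]
22. n11.sig = -9  [-9]
23. n11.acc = "ku"  ["ku"]
24. n12.sig = -7  [B₀.sig + 2]
25. n12.acc = "pku"  ["p" ++ B₀.acc]
26. n13.lab = -3  [terminal]
27. n12.env = false  [B.sig > -7]
28. n14.mk = false  [terminal]
29. n15.env = 2  [terminal]
30. n11.env = false  [B₁.env == true]
31. n2.env = true  [not B₂.env]
32. n1.live = 30  [30]
33. n1.val = false  [B.env == false]
34. n16.tag = 6  [6]
35. n17.idx = 1  [terminal]
36. n16.idx = false  [false]
37. n0.sig = 22  [A.live - 8]
38. n0.lab = true  [A.live > 29]
39. n0.key = 17  [A.live * 2 - 43]

false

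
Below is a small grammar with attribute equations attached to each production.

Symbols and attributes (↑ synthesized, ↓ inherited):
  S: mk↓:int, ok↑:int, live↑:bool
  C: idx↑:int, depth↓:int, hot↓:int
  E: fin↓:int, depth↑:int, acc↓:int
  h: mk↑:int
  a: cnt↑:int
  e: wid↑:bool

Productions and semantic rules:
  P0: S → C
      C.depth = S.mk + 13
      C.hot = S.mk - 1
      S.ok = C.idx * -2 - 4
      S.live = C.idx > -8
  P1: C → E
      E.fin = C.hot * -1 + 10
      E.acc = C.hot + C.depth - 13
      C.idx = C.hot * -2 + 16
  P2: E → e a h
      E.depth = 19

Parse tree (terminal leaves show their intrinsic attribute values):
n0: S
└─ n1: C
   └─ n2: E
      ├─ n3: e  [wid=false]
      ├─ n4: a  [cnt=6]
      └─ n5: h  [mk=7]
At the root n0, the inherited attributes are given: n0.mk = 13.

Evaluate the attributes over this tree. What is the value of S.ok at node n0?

12

1. n0.mk = 13  [given at root]
2. n1.depth = 26  [S.mk + 13]
3. n1.hot = 12  [S.mk - 1]
4. n2.fin = -2  [C.hot * -1 + 10]
5. n2.acc = 25  [C.hot + C.depth - 13]
6. n3.wid = false  [terminal]
7. n4.cnt = 6  [terminal]
8. n5.mk = 7  [terminal]
9. n2.depth = 19  [19]
10. n1.idx = -8  [C.hot * -2 + 16]
11. n0.ok = 12  [C.idx * -2 - 4]
12. n0.live = false  [C.idx > -8]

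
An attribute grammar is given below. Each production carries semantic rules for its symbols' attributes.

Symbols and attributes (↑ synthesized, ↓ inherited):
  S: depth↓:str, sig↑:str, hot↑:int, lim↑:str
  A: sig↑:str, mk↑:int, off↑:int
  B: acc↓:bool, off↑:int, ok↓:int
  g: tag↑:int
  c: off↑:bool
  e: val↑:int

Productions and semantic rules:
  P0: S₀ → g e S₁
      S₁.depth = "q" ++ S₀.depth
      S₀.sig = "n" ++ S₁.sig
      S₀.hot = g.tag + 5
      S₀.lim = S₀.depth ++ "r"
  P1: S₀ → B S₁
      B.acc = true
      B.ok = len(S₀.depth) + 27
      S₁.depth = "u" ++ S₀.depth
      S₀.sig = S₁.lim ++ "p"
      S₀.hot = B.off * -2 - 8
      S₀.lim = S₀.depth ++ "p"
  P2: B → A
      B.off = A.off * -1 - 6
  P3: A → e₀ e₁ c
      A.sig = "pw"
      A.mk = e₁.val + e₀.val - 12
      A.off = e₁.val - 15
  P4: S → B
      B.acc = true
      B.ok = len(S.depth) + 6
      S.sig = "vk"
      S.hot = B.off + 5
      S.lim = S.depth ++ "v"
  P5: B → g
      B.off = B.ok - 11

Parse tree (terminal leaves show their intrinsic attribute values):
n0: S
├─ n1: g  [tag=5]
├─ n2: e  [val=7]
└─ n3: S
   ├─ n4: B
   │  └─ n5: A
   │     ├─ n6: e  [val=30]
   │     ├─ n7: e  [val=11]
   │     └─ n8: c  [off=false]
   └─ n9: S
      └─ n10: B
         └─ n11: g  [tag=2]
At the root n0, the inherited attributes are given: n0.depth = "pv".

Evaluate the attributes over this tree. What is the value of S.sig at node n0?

"nuqpvvp"

1. n0.depth = "pv"  [given at root]
2. n1.tag = 5  [terminal]
3. n2.val = 7  [terminal]
4. n3.depth = "qpv"  ["q" ++ S₀.depth]
5. n4.acc = true  [true]
6. n4.ok = 30  [len(S₀.depth) + 27]
7. n6.val = 30  [terminal]
8. n7.val = 11  [terminal]
9. n8.off = false  [terminal]
10. n5.sig = "pw"  ["pw"]
11. n5.mk = 29  [e₁.val + e₀.val - 12]
12. n5.off = -4  [e₁.val - 15]
13. n4.off = -2  [A.off * -1 - 6]
14. n9.depth = "uqpv"  ["u" ++ S₀.depth]
15. n10.acc = true  [true]
16. n10.ok = 10  [len(S.depth) + 6]
17. n11.tag = 2  [terminal]
18. n10.off = -1  [B.ok - 11]
19. n9.sig = "vk"  ["vk"]
20. n9.hot = 4  [B.off + 5]
21. n9.lim = "uqpvv"  [S.depth ++ "v"]
22. n3.sig = "uqpvvp"  [S₁.lim ++ "p"]
23. n3.hot = -4  [B.off * -2 - 8]
24. n3.lim = "qpvp"  [S₀.depth ++ "p"]
25. n0.sig = "nuqpvvp"  ["n" ++ S₁.sig]
26. n0.hot = 10  [g.tag + 5]
27. n0.lim = "pvr"  [S₀.depth ++ "r"]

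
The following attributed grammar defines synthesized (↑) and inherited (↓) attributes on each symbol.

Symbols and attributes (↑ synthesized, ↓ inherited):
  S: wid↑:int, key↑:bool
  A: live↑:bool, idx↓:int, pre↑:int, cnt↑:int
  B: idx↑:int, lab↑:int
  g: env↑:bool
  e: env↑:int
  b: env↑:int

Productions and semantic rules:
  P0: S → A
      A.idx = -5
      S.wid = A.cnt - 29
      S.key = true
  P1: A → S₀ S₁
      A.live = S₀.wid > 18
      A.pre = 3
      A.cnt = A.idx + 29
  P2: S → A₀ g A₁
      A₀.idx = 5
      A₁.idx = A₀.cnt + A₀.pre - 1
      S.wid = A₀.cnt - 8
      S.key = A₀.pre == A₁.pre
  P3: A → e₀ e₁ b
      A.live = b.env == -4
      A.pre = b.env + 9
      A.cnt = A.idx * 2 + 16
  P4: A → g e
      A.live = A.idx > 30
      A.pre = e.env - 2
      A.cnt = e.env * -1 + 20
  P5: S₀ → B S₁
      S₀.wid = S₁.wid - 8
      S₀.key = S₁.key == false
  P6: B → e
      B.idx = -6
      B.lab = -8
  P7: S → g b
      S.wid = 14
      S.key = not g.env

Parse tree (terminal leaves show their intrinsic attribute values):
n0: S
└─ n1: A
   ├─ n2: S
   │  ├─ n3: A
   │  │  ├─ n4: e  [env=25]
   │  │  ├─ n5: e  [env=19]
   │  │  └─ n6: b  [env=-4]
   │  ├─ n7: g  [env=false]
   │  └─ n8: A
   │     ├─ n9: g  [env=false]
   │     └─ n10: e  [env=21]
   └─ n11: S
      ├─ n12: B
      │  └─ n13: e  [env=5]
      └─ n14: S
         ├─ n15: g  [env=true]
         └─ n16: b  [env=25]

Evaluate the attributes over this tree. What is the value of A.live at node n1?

1. n1.idx = -5  [-5]
2. n3.idx = 5  [5]
3. n4.env = 25  [terminal]
4. n5.env = 19  [terminal]
5. n6.env = -4  [terminal]
6. n3.live = true  [b.env == -4]
7. n3.pre = 5  [b.env + 9]
8. n3.cnt = 26  [A.idx * 2 + 16]
9. n7.env = false  [terminal]
10. n8.idx = 30  [A₀.cnt + A₀.pre - 1]
11. n9.env = false  [terminal]
12. n10.env = 21  [terminal]
13. n8.live = false  [A.idx > 30]
14. n8.pre = 19  [e.env - 2]
15. n8.cnt = -1  [e.env * -1 + 20]
16. n2.wid = 18  [A₀.cnt - 8]
17. n2.key = false  [A₀.pre == A₁.pre]
18. n13.env = 5  [terminal]
19. n12.idx = -6  [-6]
20. n12.lab = -8  [-8]
21. n15.env = true  [terminal]
22. n16.env = 25  [terminal]
23. n14.wid = 14  [14]
24. n14.key = false  [not g.env]
25. n11.wid = 6  [S₁.wid - 8]
26. n11.key = true  [S₁.key == false]
27. n1.live = false  [S₀.wid > 18]
28. n1.pre = 3  [3]
29. n1.cnt = 24  [A.idx + 29]
30. n0.wid = -5  [A.cnt - 29]
31. n0.key = true  [true]

false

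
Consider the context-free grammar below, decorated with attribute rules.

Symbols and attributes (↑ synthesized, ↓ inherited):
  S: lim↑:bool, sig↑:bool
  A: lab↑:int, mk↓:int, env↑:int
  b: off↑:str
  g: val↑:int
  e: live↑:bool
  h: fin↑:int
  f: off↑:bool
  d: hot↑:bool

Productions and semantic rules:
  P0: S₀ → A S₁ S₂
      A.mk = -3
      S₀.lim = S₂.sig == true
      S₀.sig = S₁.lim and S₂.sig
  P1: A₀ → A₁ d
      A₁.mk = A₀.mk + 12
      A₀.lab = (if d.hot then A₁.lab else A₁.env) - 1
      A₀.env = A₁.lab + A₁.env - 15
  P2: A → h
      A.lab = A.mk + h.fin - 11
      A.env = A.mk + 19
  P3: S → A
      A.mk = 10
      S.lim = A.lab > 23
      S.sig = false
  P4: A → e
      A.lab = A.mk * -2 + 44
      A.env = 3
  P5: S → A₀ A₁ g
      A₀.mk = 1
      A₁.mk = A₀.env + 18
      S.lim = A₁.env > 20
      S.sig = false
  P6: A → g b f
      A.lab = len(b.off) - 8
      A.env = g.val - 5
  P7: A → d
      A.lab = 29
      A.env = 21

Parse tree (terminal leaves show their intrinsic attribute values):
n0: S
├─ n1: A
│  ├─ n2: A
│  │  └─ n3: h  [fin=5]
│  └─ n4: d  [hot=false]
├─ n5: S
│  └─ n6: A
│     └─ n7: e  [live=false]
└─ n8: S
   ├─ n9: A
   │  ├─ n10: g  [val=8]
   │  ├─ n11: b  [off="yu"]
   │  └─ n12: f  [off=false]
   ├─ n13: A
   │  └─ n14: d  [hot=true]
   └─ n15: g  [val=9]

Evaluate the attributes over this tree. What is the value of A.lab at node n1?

27

1. n1.mk = -3  [-3]
2. n2.mk = 9  [A₀.mk + 12]
3. n3.fin = 5  [terminal]
4. n2.lab = 3  [A.mk + h.fin - 11]
5. n2.env = 28  [A.mk + 19]
6. n4.hot = false  [terminal]
7. n1.lab = 27  [(if d.hot then A₁.lab else A₁.env) - 1]
8. n1.env = 16  [A₁.lab + A₁.env - 15]
9. n6.mk = 10  [10]
10. n7.live = false  [terminal]
11. n6.lab = 24  [A.mk * -2 + 44]
12. n6.env = 3  [3]
13. n5.lim = true  [A.lab > 23]
14. n5.sig = false  [false]
15. n9.mk = 1  [1]
16. n10.val = 8  [terminal]
17. n11.off = "yu"  [terminal]
18. n12.off = false  [terminal]
19. n9.lab = -6  [len(b.off) - 8]
20. n9.env = 3  [g.val - 5]
21. n13.mk = 21  [A₀.env + 18]
22. n14.hot = true  [terminal]
23. n13.lab = 29  [29]
24. n13.env = 21  [21]
25. n15.val = 9  [terminal]
26. n8.lim = true  [A₁.env > 20]
27. n8.sig = false  [false]
28. n0.lim = false  [S₂.sig == true]
29. n0.sig = false  [S₁.lim and S₂.sig]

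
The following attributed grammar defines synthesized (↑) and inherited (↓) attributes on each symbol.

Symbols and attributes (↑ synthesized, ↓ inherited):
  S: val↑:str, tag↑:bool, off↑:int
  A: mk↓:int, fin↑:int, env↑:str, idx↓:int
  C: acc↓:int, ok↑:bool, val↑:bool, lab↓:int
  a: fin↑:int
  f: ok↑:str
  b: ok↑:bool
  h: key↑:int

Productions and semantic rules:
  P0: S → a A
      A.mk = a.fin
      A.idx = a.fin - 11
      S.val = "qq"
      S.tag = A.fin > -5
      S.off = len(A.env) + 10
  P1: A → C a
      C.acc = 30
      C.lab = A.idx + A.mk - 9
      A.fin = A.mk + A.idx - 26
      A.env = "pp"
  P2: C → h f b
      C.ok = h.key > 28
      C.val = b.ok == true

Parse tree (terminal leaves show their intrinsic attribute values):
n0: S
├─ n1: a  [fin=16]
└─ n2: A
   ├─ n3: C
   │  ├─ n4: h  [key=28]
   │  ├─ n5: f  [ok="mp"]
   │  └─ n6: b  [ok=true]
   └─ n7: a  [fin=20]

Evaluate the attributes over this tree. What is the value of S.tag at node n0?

false

1. n1.fin = 16  [terminal]
2. n2.mk = 16  [a.fin]
3. n2.idx = 5  [a.fin - 11]
4. n3.acc = 30  [30]
5. n3.lab = 12  [A.idx + A.mk - 9]
6. n4.key = 28  [terminal]
7. n5.ok = "mp"  [terminal]
8. n6.ok = true  [terminal]
9. n3.ok = false  [h.key > 28]
10. n3.val = true  [b.ok == true]
11. n7.fin = 20  [terminal]
12. n2.fin = -5  [A.mk + A.idx - 26]
13. n2.env = "pp"  ["pp"]
14. n0.val = "qq"  ["qq"]
15. n0.tag = false  [A.fin > -5]
16. n0.off = 12  [len(A.env) + 10]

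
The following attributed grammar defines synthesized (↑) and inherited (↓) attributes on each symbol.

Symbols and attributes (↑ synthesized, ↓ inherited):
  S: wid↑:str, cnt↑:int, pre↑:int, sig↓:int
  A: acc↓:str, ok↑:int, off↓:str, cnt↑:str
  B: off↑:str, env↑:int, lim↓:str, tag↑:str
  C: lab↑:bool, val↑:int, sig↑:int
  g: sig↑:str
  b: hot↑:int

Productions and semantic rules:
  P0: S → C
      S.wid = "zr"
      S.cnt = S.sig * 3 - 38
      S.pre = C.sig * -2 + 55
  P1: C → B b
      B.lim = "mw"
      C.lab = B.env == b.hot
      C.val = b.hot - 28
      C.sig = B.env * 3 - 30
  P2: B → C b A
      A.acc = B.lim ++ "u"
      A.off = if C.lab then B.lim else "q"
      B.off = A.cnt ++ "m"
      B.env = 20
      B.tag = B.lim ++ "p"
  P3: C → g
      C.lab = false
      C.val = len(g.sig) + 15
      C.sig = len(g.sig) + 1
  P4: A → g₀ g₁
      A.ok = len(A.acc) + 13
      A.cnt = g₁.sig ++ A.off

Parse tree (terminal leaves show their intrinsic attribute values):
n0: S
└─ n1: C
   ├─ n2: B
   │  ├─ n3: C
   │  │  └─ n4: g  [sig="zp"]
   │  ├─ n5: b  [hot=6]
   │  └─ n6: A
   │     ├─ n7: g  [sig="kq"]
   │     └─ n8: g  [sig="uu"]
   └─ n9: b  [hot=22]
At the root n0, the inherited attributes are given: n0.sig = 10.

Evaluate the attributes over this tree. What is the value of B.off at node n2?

"uuqm"

1. n0.sig = 10  [given at root]
2. n2.lim = "mw"  ["mw"]
3. n4.sig = "zp"  [terminal]
4. n3.lab = false  [false]
5. n3.val = 17  [len(g.sig) + 15]
6. n3.sig = 3  [len(g.sig) + 1]
7. n5.hot = 6  [terminal]
8. n6.acc = "mwu"  [B.lim ++ "u"]
9. n6.off = "q"  [if C.lab then B.lim else "q"]
10. n7.sig = "kq"  [terminal]
11. n8.sig = "uu"  [terminal]
12. n6.ok = 16  [len(A.acc) + 13]
13. n6.cnt = "uuq"  [g₁.sig ++ A.off]
14. n2.off = "uuqm"  [A.cnt ++ "m"]
15. n2.env = 20  [20]
16. n2.tag = "mwp"  [B.lim ++ "p"]
17. n9.hot = 22  [terminal]
18. n1.lab = false  [B.env == b.hot]
19. n1.val = -6  [b.hot - 28]
20. n1.sig = 30  [B.env * 3 - 30]
21. n0.wid = "zr"  ["zr"]
22. n0.cnt = -8  [S.sig * 3 - 38]
23. n0.pre = -5  [C.sig * -2 + 55]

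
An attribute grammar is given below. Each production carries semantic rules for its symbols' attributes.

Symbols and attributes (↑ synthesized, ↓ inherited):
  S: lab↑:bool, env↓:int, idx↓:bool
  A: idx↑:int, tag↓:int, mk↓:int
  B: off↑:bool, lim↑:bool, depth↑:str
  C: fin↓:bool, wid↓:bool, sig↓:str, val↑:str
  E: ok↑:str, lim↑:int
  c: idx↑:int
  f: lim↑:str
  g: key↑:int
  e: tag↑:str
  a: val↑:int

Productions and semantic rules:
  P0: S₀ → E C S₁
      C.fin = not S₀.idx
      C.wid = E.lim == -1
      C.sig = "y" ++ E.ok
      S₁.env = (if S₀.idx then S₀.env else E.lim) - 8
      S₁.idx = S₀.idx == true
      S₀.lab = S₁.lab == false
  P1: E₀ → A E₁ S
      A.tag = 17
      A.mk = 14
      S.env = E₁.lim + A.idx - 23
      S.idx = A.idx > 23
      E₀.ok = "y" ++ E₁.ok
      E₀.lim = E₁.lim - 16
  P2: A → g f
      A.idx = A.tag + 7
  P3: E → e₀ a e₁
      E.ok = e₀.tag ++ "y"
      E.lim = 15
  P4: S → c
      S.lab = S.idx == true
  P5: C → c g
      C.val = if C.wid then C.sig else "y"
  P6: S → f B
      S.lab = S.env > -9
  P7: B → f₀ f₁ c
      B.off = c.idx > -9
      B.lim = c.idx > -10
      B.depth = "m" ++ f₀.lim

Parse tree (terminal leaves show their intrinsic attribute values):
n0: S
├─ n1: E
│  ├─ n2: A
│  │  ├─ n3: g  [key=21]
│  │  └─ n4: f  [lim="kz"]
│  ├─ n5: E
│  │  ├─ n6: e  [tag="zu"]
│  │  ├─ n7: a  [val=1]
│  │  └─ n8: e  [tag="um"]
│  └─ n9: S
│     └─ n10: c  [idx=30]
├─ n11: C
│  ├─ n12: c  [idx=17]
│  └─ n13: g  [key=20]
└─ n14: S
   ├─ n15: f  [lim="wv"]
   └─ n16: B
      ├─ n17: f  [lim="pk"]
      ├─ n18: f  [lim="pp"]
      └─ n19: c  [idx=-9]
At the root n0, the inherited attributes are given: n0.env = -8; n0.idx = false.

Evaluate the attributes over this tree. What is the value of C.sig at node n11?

1. n0.env = -8  [given at root]
2. n0.idx = false  [given at root]
3. n2.tag = 17  [17]
4. n2.mk = 14  [14]
5. n3.key = 21  [terminal]
6. n4.lim = "kz"  [terminal]
7. n2.idx = 24  [A.tag + 7]
8. n6.tag = "zu"  [terminal]
9. n7.val = 1  [terminal]
10. n8.tag = "um"  [terminal]
11. n5.ok = "zuy"  [e₀.tag ++ "y"]
12. n5.lim = 15  [15]
13. n9.env = 16  [E₁.lim + A.idx - 23]
14. n9.idx = true  [A.idx > 23]
15. n10.idx = 30  [terminal]
16. n9.lab = true  [S.idx == true]
17. n1.ok = "yzuy"  ["y" ++ E₁.ok]
18. n1.lim = -1  [E₁.lim - 16]
19. n11.fin = true  [not S₀.idx]
20. n11.wid = true  [E.lim == -1]
21. n11.sig = "yyzuy"  ["y" ++ E.ok]
22. n12.idx = 17  [terminal]
23. n13.key = 20  [terminal]
24. n11.val = "yyzuy"  [if C.wid then C.sig else "y"]
25. n14.env = -9  [(if S₀.idx then S₀.env else E.lim) - 8]
26. n14.idx = false  [S₀.idx == true]
27. n15.lim = "wv"  [terminal]
28. n17.lim = "pk"  [terminal]
29. n18.lim = "pp"  [terminal]
30. n19.idx = -9  [terminal]
31. n16.off = false  [c.idx > -9]
32. n16.lim = true  [c.idx > -10]
33. n16.depth = "mpk"  ["m" ++ f₀.lim]
34. n14.lab = false  [S.env > -9]
35. n0.lab = true  [S₁.lab == false]

"yyzuy"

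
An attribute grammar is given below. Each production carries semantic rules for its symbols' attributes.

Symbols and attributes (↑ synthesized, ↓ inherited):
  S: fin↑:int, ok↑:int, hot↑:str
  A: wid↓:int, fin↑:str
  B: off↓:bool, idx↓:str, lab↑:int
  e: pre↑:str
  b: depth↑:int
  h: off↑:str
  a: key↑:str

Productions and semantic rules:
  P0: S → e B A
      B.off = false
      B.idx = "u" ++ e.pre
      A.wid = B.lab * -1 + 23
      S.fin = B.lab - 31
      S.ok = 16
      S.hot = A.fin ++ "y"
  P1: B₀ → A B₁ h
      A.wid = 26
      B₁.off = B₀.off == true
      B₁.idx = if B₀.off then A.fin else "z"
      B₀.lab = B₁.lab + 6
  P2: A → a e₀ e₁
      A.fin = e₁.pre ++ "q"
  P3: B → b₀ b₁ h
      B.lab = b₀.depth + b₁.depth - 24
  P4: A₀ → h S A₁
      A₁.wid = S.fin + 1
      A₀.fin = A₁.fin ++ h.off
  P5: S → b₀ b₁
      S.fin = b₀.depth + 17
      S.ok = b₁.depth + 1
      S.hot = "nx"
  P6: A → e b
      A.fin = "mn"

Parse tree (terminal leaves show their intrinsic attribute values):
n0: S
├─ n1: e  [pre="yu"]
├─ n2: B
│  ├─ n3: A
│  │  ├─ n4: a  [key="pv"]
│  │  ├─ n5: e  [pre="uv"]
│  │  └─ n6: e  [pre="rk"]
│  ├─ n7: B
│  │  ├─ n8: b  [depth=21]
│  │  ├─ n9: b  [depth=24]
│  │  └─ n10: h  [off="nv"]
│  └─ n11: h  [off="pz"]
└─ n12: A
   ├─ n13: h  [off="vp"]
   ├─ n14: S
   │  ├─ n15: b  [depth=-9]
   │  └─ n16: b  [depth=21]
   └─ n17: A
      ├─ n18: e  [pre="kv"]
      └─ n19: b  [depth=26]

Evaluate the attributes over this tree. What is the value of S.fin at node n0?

-4

1. n1.pre = "yu"  [terminal]
2. n2.off = false  [false]
3. n2.idx = "uyu"  ["u" ++ e.pre]
4. n3.wid = 26  [26]
5. n4.key = "pv"  [terminal]
6. n5.pre = "uv"  [terminal]
7. n6.pre = "rk"  [terminal]
8. n3.fin = "rkq"  [e₁.pre ++ "q"]
9. n7.off = false  [B₀.off == true]
10. n7.idx = "z"  [if B₀.off then A.fin else "z"]
11. n8.depth = 21  [terminal]
12. n9.depth = 24  [terminal]
13. n10.off = "nv"  [terminal]
14. n7.lab = 21  [b₀.depth + b₁.depth - 24]
15. n11.off = "pz"  [terminal]
16. n2.lab = 27  [B₁.lab + 6]
17. n12.wid = -4  [B.lab * -1 + 23]
18. n13.off = "vp"  [terminal]
19. n15.depth = -9  [terminal]
20. n16.depth = 21  [terminal]
21. n14.fin = 8  [b₀.depth + 17]
22. n14.ok = 22  [b₁.depth + 1]
23. n14.hot = "nx"  ["nx"]
24. n17.wid = 9  [S.fin + 1]
25. n18.pre = "kv"  [terminal]
26. n19.depth = 26  [terminal]
27. n17.fin = "mn"  ["mn"]
28. n12.fin = "mnvp"  [A₁.fin ++ h.off]
29. n0.fin = -4  [B.lab - 31]
30. n0.ok = 16  [16]
31. n0.hot = "mnvpy"  [A.fin ++ "y"]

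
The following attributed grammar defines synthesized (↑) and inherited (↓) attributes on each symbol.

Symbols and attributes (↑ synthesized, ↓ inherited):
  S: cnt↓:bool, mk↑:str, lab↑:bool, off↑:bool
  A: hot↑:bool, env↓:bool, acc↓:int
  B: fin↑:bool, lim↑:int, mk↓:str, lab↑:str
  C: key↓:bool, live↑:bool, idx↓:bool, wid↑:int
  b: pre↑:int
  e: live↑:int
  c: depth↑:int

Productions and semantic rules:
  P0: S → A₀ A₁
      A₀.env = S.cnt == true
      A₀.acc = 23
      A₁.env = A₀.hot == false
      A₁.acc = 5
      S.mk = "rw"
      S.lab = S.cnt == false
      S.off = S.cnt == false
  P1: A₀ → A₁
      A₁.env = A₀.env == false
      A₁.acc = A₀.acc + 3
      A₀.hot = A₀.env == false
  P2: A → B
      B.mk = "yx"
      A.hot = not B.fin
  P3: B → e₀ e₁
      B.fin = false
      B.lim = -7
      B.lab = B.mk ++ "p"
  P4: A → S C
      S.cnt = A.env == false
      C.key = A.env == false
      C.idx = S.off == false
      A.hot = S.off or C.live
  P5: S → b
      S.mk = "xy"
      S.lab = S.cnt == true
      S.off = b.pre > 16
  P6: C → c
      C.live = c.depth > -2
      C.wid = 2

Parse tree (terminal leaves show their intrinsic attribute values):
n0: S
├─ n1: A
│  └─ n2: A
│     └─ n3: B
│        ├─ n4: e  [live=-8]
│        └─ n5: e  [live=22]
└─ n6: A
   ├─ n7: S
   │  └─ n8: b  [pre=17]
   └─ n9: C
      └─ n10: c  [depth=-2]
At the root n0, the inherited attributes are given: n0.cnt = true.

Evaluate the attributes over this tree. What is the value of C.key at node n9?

1. n0.cnt = true  [given at root]
2. n1.env = true  [S.cnt == true]
3. n1.acc = 23  [23]
4. n2.env = false  [A₀.env == false]
5. n2.acc = 26  [A₀.acc + 3]
6. n3.mk = "yx"  ["yx"]
7. n4.live = -8  [terminal]
8. n5.live = 22  [terminal]
9. n3.fin = false  [false]
10. n3.lim = -7  [-7]
11. n3.lab = "yxp"  [B.mk ++ "p"]
12. n2.hot = true  [not B.fin]
13. n1.hot = false  [A₀.env == false]
14. n6.env = true  [A₀.hot == false]
15. n6.acc = 5  [5]
16. n7.cnt = false  [A.env == false]
17. n8.pre = 17  [terminal]
18. n7.mk = "xy"  ["xy"]
19. n7.lab = false  [S.cnt == true]
20. n7.off = true  [b.pre > 16]
21. n9.key = false  [A.env == false]
22. n9.idx = false  [S.off == false]
23. n10.depth = -2  [terminal]
24. n9.live = false  [c.depth > -2]
25. n9.wid = 2  [2]
26. n6.hot = true  [S.off or C.live]
27. n0.mk = "rw"  ["rw"]
28. n0.lab = false  [S.cnt == false]
29. n0.off = false  [S.cnt == false]

false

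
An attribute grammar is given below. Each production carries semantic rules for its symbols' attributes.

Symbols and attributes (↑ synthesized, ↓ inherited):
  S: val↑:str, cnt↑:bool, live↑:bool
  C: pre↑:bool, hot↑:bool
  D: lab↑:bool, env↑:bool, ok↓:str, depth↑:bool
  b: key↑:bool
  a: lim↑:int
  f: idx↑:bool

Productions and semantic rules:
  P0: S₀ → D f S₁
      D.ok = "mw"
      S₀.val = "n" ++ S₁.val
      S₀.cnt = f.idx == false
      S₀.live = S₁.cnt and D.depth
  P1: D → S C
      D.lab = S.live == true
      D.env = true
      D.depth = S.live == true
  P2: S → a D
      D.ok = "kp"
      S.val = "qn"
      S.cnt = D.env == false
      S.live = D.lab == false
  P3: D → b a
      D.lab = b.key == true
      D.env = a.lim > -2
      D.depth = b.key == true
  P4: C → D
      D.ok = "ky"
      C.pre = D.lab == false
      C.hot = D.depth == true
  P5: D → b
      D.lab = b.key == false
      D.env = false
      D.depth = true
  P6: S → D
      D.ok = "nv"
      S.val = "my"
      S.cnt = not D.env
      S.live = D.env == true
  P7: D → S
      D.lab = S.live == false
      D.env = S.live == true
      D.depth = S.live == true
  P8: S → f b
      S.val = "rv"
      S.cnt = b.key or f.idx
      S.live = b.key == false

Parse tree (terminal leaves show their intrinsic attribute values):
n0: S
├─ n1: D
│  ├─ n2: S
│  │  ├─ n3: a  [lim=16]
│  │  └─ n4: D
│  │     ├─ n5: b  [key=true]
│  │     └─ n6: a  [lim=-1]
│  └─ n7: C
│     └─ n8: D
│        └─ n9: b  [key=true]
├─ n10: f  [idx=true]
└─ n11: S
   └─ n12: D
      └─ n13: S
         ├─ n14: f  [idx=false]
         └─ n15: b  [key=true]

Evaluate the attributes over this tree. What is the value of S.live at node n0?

1. n1.ok = "mw"  ["mw"]
2. n3.lim = 16  [terminal]
3. n4.ok = "kp"  ["kp"]
4. n5.key = true  [terminal]
5. n6.lim = -1  [terminal]
6. n4.lab = true  [b.key == true]
7. n4.env = true  [a.lim > -2]
8. n4.depth = true  [b.key == true]
9. n2.val = "qn"  ["qn"]
10. n2.cnt = false  [D.env == false]
11. n2.live = false  [D.lab == false]
12. n8.ok = "ky"  ["ky"]
13. n9.key = true  [terminal]
14. n8.lab = false  [b.key == false]
15. n8.env = false  [false]
16. n8.depth = true  [true]
17. n7.pre = true  [D.lab == false]
18. n7.hot = true  [D.depth == true]
19. n1.lab = false  [S.live == true]
20. n1.env = true  [true]
21. n1.depth = false  [S.live == true]
22. n10.idx = true  [terminal]
23. n12.ok = "nv"  ["nv"]
24. n14.idx = false  [terminal]
25. n15.key = true  [terminal]
26. n13.val = "rv"  ["rv"]
27. n13.cnt = true  [b.key or f.idx]
28. n13.live = false  [b.key == false]
29. n12.lab = true  [S.live == false]
30. n12.env = false  [S.live == true]
31. n12.depth = false  [S.live == true]
32. n11.val = "my"  ["my"]
33. n11.cnt = true  [not D.env]
34. n11.live = false  [D.env == true]
35. n0.val = "nmy"  ["n" ++ S₁.val]
36. n0.cnt = false  [f.idx == false]
37. n0.live = false  [S₁.cnt and D.depth]

false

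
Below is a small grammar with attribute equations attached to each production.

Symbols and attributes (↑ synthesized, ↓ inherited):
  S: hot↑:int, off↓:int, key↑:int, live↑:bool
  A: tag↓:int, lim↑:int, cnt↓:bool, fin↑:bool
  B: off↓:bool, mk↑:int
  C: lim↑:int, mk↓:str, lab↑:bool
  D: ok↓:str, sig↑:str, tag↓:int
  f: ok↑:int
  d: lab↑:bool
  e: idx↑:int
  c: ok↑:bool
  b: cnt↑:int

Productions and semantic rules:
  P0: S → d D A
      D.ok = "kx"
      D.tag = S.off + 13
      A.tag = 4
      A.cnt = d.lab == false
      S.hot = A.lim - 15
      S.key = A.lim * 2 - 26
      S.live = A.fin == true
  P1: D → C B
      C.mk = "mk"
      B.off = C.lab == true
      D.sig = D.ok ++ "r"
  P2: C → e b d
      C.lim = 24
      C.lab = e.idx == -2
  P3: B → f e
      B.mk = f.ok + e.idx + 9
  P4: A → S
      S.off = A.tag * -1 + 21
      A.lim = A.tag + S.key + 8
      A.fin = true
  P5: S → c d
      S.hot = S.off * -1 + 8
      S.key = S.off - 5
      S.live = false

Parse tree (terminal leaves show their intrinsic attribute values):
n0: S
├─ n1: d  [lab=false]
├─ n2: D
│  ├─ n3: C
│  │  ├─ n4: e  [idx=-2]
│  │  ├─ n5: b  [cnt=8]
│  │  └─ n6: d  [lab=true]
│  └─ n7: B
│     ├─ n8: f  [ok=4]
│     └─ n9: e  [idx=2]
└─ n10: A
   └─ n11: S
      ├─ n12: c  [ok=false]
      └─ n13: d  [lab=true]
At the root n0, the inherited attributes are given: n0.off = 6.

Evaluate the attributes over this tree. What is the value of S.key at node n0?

1. n0.off = 6  [given at root]
2. n1.lab = false  [terminal]
3. n2.ok = "kx"  ["kx"]
4. n2.tag = 19  [S.off + 13]
5. n3.mk = "mk"  ["mk"]
6. n4.idx = -2  [terminal]
7. n5.cnt = 8  [terminal]
8. n6.lab = true  [terminal]
9. n3.lim = 24  [24]
10. n3.lab = true  [e.idx == -2]
11. n7.off = true  [C.lab == true]
12. n8.ok = 4  [terminal]
13. n9.idx = 2  [terminal]
14. n7.mk = 15  [f.ok + e.idx + 9]
15. n2.sig = "kxr"  [D.ok ++ "r"]
16. n10.tag = 4  [4]
17. n10.cnt = true  [d.lab == false]
18. n11.off = 17  [A.tag * -1 + 21]
19. n12.ok = false  [terminal]
20. n13.lab = true  [terminal]
21. n11.hot = -9  [S.off * -1 + 8]
22. n11.key = 12  [S.off - 5]
23. n11.live = false  [false]
24. n10.lim = 24  [A.tag + S.key + 8]
25. n10.fin = true  [true]
26. n0.hot = 9  [A.lim - 15]
27. n0.key = 22  [A.lim * 2 - 26]
28. n0.live = true  [A.fin == true]

22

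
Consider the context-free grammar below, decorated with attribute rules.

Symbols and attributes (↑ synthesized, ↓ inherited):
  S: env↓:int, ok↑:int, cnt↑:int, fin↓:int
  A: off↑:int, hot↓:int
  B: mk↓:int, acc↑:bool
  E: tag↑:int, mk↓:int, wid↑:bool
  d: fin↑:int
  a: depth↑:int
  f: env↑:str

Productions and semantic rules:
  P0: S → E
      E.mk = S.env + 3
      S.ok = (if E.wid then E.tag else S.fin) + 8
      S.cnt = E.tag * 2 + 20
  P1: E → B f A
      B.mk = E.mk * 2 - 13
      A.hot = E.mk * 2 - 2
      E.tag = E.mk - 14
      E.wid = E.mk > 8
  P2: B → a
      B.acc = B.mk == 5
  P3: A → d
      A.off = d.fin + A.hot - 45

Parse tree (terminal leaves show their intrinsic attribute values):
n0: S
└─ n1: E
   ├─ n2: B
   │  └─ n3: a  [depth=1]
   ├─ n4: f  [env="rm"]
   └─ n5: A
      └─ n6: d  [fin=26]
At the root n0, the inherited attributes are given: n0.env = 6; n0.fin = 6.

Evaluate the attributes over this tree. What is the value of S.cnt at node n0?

10

1. n0.env = 6  [given at root]
2. n0.fin = 6  [given at root]
3. n1.mk = 9  [S.env + 3]
4. n2.mk = 5  [E.mk * 2 - 13]
5. n3.depth = 1  [terminal]
6. n2.acc = true  [B.mk == 5]
7. n4.env = "rm"  [terminal]
8. n5.hot = 16  [E.mk * 2 - 2]
9. n6.fin = 26  [terminal]
10. n5.off = -3  [d.fin + A.hot - 45]
11. n1.tag = -5  [E.mk - 14]
12. n1.wid = true  [E.mk > 8]
13. n0.ok = 3  [(if E.wid then E.tag else S.fin) + 8]
14. n0.cnt = 10  [E.tag * 2 + 20]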